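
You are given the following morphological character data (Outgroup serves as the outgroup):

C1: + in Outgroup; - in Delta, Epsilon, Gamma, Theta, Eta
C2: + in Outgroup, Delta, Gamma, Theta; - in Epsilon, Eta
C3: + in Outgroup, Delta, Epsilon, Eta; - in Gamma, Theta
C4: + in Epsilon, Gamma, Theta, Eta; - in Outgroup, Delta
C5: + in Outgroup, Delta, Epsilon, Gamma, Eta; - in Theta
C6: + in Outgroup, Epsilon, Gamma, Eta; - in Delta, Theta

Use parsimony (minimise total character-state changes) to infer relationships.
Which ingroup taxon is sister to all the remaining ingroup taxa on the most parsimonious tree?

Character polarity is set by the outgroup: the derived state is whichever differs from the outgroup's state, so for C1, C2, C3, C5, C6 the derived state is '-', and for the remaining characters it is '+'.
C1 (derived state '-') is shared by all ingroup taxa — unites the whole ingroup.
C2: derived state '-' in Epsilon and Eta only — synapomorphy for {Epsilon, Eta}.
C3: derived state '-' in Gamma and Theta only — synapomorphy for {Gamma, Theta}.
Only Epsilon, Eta, Gamma, and Theta show the derived state '+' for C4, supporting them as a clade.
C5: derived state '-' in Theta only — an autapomorphy, so it tells us nothing about relationships among taxa.
C6 groups Delta and Theta, which is incompatible with the clades supported by the remaining characters; treating it as convergent (homoplasy) costs fewer steps than any alternative tree.
Most parsimonious ingroup topology: (Delta,((Epsilon,Eta),(Gamma,Theta))).
Delta is sister to the clade containing all other ingroup taxa, so it is the earliest-diverging (most basal) ingroup lineage.

Delta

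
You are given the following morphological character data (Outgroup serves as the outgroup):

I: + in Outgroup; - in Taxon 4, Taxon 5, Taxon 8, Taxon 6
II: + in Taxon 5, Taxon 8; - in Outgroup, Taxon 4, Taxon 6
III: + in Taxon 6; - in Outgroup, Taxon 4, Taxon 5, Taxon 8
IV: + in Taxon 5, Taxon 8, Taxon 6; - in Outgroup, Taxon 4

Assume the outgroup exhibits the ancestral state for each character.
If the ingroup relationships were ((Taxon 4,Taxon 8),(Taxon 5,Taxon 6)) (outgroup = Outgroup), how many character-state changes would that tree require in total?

6

Map each character onto ((Taxon 4,Taxon 8),(Taxon 5,Taxon 6)) (rooted by Outgroup) and count the minimum state changes it requires (Fitch parsimony):
I: 1; II: 2; III: 1; IV: 2.
Total tree length = 6.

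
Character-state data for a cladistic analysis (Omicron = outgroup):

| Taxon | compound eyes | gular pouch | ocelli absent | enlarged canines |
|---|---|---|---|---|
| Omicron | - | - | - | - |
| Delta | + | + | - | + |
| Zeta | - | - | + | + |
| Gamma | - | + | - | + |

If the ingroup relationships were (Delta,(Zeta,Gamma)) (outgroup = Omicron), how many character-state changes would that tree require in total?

5

Map each character onto (Delta,(Zeta,Gamma)) (rooted by Omicron) and count the minimum state changes it requires (Fitch parsimony):
compound eyes: 1; gular pouch: 2; ocelli absent: 1; enlarged canines: 1.
Total tree length = 5.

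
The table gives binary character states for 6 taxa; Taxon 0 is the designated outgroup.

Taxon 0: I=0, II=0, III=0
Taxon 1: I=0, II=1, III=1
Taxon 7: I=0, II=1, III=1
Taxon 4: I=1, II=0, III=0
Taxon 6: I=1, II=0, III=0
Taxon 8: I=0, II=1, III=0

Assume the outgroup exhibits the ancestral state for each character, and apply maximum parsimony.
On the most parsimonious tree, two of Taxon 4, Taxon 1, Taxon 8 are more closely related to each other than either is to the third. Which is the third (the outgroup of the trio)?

Taxon 4

The outgroup has state '0' for every character, so '1' is the derived state throughout.
I (derived state '1') is shared by Taxon 4 and Taxon 6 — a synapomorphy uniting that clade.
II (derived state '1') is shared by Taxon 1, Taxon 7, and Taxon 8 — a synapomorphy uniting that clade.
Only Taxon 1 and Taxon 7 show the derived state '1' for III, supporting them as a clade.
Most parsimonious ingroup topology: (((Taxon 1,Taxon 7),Taxon 8),(Taxon 4,Taxon 6)).
Taxon 8 and Taxon 1 share a more recent common ancestor with each other than either does with Taxon 4, so Taxon 4 is the least closely related of the three.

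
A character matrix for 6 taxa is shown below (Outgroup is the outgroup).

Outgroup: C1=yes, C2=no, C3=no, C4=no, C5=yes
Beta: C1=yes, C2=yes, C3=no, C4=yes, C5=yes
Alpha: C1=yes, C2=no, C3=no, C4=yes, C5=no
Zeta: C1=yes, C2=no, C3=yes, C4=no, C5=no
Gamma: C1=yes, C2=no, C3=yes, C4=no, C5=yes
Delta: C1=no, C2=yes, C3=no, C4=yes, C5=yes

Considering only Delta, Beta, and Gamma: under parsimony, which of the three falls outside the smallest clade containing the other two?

Gamma

Character polarity is set by the outgroup: the derived state is whichever differs from the outgroup's state, so for C1, C5 the derived state is 'no', and for the remaining characters it is 'yes'.
C1 (derived state 'no') is unique to Delta (autapomorphy; uninformative for grouping).
Only Beta and Delta show the derived state 'yes' for C2, supporting them as a clade.
C3: derived state 'yes' in Gamma and Zeta only — synapomorphy for {Gamma, Zeta}.
C4 (derived state 'yes') is shared by Alpha, Beta, and Delta — a synapomorphy uniting that clade.
C5 (state 'no') occurs in Alpha and Zeta but conflicts with the nesting implied by the other characters — most parsimoniously interpreted as homoplasy.
Most parsimonious ingroup topology: (((Beta,Delta),Alpha),(Zeta,Gamma)).
Delta and Beta share a more recent common ancestor with each other than either does with Gamma, so Gamma is the least closely related of the three.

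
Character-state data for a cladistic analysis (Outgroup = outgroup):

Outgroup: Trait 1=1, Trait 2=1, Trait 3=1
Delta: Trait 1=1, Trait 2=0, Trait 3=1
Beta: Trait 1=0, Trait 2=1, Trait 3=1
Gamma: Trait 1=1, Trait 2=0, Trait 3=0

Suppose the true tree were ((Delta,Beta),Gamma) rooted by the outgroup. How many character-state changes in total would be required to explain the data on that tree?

Map each character onto ((Delta,Beta),Gamma) (rooted by Outgroup) and count the minimum state changes it requires (Fitch parsimony):
Trait 1: 1; Trait 2: 2; Trait 3: 1.
Total tree length = 4.

4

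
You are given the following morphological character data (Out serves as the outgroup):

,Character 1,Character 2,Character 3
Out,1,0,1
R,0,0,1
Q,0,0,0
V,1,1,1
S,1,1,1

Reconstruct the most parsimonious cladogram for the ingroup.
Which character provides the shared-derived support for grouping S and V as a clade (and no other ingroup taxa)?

Character polarity is set by the outgroup: the derived state is whichever differs from the outgroup's state, so for Character 1, Character 3 the derived state is '0', and for the remaining characters it is '1'.
Character 1: derived state '0' in Q and R only — synapomorphy for {Q, R}.
Only S and V show the derived state '1' for Character 2, supporting them as a clade.
Character 3 (derived state '0') is unique to Q (autapomorphy; uninformative for grouping).
Most parsimonious ingroup topology: ((R,Q),(V,S)).
The clade {S, V} is supported by Character 2: its derived state '1' occurs in exactly those taxa and in no other taxon (including the outgroup).

Character 2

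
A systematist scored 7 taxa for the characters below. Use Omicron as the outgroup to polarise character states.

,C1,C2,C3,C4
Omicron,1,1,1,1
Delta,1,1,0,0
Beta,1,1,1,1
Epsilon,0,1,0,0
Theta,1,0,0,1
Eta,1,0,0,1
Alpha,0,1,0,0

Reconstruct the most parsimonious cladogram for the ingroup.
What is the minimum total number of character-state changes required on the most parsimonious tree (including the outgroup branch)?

The outgroup has state '1' for every character, so '0' is the derived state throughout.
C1: derived state '0' in Alpha and Epsilon only — synapomorphy for {Alpha, Epsilon}.
Only Eta and Theta show the derived state '0' for C2, supporting them as a clade.
C3 (derived state '0') is shared by Alpha, Delta, Epsilon, Eta, and Theta — a synapomorphy uniting that clade.
C4 (derived state '0') is shared by Alpha, Delta, and Epsilon — a synapomorphy uniting that clade.
Most parsimonious ingroup topology: (((Delta,(Epsilon,Alpha)),(Theta,Eta)),Beta).
Changes per character on this tree: C1: 1; C2: 1; C3: 1; C4: 1.
Total = 4.

4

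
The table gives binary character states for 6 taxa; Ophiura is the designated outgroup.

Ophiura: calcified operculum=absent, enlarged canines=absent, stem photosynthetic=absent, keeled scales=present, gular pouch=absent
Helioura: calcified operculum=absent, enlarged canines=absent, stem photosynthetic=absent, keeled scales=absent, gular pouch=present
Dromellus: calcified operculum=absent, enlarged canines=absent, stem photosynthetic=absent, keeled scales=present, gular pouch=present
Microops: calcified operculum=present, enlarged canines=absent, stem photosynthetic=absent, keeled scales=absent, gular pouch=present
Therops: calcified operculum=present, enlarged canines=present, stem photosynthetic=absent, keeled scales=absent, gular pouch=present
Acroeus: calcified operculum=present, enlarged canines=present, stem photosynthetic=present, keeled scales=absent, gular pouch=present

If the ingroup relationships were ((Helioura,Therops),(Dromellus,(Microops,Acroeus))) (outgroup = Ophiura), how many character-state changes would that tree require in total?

8

Map each character onto ((Helioura,Therops),(Dromellus,(Microops,Acroeus))) (rooted by Ophiura) and count the minimum state changes it requires (Fitch parsimony):
calcified operculum: 2; enlarged canines: 2; stem photosynthetic: 1; keeled scales: 2; gular pouch: 1.
Total tree length = 8.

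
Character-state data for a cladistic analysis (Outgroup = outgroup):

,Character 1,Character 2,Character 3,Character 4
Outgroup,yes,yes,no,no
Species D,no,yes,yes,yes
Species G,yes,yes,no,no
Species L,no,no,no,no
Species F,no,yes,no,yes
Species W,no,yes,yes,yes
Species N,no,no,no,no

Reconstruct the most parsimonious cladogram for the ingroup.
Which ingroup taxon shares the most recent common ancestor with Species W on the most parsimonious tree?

Species D

Character polarity is set by the outgroup: the derived state is whichever differs from the outgroup's state, so for Character 1, Character 2 the derived state is 'no', and for the remaining characters it is 'yes'.
Character 1: derived state 'no' in Species D, Species F, Species L, Species N, and Species W only — synapomorphy for {Species D, Species F, Species L, Species N, Species W}.
Character 2: derived state 'no' in Species L and Species N only — synapomorphy for {Species L, Species N}.
Character 3 (derived state 'yes') is shared by Species D and Species W — a synapomorphy uniting that clade.
Character 4: derived state 'yes' in Species D, Species F, and Species W only — synapomorphy for {Species D, Species F, Species W}.
Most parsimonious ingroup topology: (Species G,((Species F,(Species D,Species W)),(Species N,Species L))).
Species W and Species D form a cherry on this tree, so they are sister taxa.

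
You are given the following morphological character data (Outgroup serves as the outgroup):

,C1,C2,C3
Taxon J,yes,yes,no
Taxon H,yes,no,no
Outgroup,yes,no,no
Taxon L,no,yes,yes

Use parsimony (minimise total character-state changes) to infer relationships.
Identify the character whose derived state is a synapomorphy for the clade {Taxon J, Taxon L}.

C2

Character polarity is set by the outgroup: the derived state is whichever differs from the outgroup's state, so for C1 the derived state is 'no', and for the remaining characters it is 'yes'.
C1: derived state 'no' in Taxon L only — an autapomorphy, so it tells us nothing about relationships among taxa.
C2: derived state 'yes' in Taxon J and Taxon L only — synapomorphy for {Taxon J, Taxon L}.
C3 (derived state 'yes') is unique to Taxon L (autapomorphy; uninformative for grouping).
Most parsimonious ingroup topology: ((Taxon J,Taxon L),Taxon H).
The clade {Taxon J, Taxon L} is supported by C2: its derived state 'yes' occurs in exactly those taxa and in no other taxon (including the outgroup).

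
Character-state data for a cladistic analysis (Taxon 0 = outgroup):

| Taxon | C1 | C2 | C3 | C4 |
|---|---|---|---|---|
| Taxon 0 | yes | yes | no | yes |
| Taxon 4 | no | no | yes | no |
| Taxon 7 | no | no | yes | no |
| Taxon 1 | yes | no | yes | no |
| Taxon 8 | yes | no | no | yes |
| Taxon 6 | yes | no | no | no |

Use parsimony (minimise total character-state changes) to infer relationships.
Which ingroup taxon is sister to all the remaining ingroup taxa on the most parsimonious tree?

Taxon 8

Character polarity is set by the outgroup: the derived state is whichever differs from the outgroup's state, so for C1, C2, C4 the derived state is 'no', and for the remaining characters it is 'yes'.
C1 (derived state 'no') is shared by Taxon 4 and Taxon 7 — a synapomorphy uniting that clade.
All ingroup taxa share the derived state 'no' for C2; it defines the ingroup but does not resolve relationships within it.
Only Taxon 1, Taxon 4, and Taxon 7 show the derived state 'yes' for C3, supporting them as a clade.
C4 (derived state 'no') is shared by Taxon 1, Taxon 4, Taxon 6, and Taxon 7 — a synapomorphy uniting that clade.
Most parsimonious ingroup topology: ((((Taxon 4,Taxon 7),Taxon 1),Taxon 6),Taxon 8).
Taxon 8 is sister to the clade containing all other ingroup taxa, so it is the earliest-diverging (most basal) ingroup lineage.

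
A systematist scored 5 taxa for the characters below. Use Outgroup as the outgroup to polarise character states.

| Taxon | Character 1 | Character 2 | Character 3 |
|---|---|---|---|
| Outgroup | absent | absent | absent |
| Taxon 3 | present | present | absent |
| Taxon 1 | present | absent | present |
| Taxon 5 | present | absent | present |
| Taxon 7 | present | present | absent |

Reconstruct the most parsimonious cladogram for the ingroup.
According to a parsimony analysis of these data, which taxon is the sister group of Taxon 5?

Taxon 1

The outgroup has state 'absent' for every character, so 'present' is the derived state throughout.
Character 1 (derived state 'present') is shared by all ingroup taxa — unites the whole ingroup.
Character 2 (derived state 'present') is shared by Taxon 3 and Taxon 7 — a synapomorphy uniting that clade.
Only Taxon 1 and Taxon 5 show the derived state 'present' for Character 3, supporting them as a clade.
Most parsimonious ingroup topology: ((Taxon 3,Taxon 7),(Taxon 1,Taxon 5)).
Taxon 5 and Taxon 1 form a cherry on this tree, so they are sister taxa.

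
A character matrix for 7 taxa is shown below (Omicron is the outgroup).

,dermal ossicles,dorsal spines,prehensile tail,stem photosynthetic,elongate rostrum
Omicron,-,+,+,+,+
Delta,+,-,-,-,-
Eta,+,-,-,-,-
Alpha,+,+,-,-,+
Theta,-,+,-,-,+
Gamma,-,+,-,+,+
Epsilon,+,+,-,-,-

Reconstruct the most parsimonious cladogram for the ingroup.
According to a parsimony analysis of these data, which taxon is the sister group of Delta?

Eta

Character polarity is set by the outgroup: the derived state is whichever differs from the outgroup's state, so for dorsal spines, prehensile tail, stem photosynthetic, elongate rostrum the derived state is '-', and for the remaining characters it is '+'.
Only Alpha, Delta, Epsilon, and Eta show the derived state '+' for dermal ossicles, supporting them as a clade.
dorsal spines (derived state '-') is shared by Delta and Eta — a synapomorphy uniting that clade.
All ingroup taxa share the derived state '-' for prehensile tail; it defines the ingroup but does not resolve relationships within it.
stem photosynthetic: derived state '-' in Alpha, Delta, Epsilon, Eta, and Theta only — synapomorphy for {Alpha, Delta, Epsilon, Eta, Theta}.
Only Delta, Epsilon, and Eta show the derived state '-' for elongate rostrum, supporting them as a clade.
Most parsimonious ingroup topology: (((((Delta,Eta),Epsilon),Alpha),Theta),Gamma).
Delta and Eta form a cherry on this tree, so they are sister taxa.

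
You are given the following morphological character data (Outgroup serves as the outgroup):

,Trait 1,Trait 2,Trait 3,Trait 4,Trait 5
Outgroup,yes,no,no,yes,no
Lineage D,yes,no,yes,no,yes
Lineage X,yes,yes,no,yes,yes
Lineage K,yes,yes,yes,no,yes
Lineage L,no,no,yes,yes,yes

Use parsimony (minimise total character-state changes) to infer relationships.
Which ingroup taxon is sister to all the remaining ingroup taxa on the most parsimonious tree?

Lineage X

Character polarity is set by the outgroup: the derived state is whichever differs from the outgroup's state, so for Trait 1, Trait 4 the derived state is 'no', and for the remaining characters it is 'yes'.
Trait 1: derived state 'no' in Lineage L only — an autapomorphy, so it tells us nothing about relationships among taxa.
Trait 2 groups Lineage K and Lineage X, which is incompatible with the clades supported by the remaining characters; treating it as convergent (homoplasy) costs fewer steps than any alternative tree.
Only Lineage D, Lineage K, and Lineage L show the derived state 'yes' for Trait 3, supporting them as a clade.
Only Lineage D and Lineage K show the derived state 'no' for Trait 4, supporting them as a clade.
All ingroup taxa share the derived state 'yes' for Trait 5; it defines the ingroup but does not resolve relationships within it.
Most parsimonious ingroup topology: (((Lineage D,Lineage K),Lineage L),Lineage X).
Lineage X is sister to the clade containing all other ingroup taxa, so it is the earliest-diverging (most basal) ingroup lineage.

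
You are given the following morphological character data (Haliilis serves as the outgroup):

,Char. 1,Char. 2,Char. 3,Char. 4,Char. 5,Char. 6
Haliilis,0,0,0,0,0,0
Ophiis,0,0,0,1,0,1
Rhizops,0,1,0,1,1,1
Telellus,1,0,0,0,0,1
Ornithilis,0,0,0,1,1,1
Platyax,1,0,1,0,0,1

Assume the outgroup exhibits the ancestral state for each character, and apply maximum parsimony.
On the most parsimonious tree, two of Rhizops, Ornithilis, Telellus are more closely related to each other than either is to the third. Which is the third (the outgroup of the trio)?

Telellus

The outgroup has state '0' for every character, so '1' is the derived state throughout.
Char. 1: derived state '1' in Platyax and Telellus only — synapomorphy for {Platyax, Telellus}.
Char. 2: derived state '1' in Rhizops only — an autapomorphy, so it tells us nothing about relationships among taxa.
Char. 3: derived state '1' in Platyax only — an autapomorphy, so it tells us nothing about relationships among taxa.
Only Ophiis, Ornithilis, and Rhizops show the derived state '1' for Char. 4, supporting them as a clade.
Only Ornithilis and Rhizops show the derived state '1' for Char. 5, supporting them as a clade.
All ingroup taxa share the derived state '1' for Char. 6; it defines the ingroup but does not resolve relationships within it.
Most parsimonious ingroup topology: ((Ophiis,(Rhizops,Ornithilis)),(Telellus,Platyax)).
Rhizops and Ornithilis share a more recent common ancestor with each other than either does with Telellus, so Telellus is the least closely related of the three.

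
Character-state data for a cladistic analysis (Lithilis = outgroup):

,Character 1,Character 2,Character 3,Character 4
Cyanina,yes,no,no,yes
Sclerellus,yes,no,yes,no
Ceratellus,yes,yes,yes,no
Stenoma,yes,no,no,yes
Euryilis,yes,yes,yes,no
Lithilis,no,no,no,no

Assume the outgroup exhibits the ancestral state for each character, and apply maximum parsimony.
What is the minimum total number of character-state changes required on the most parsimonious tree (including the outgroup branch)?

The outgroup has state 'no' for every character, so 'yes' is the derived state throughout.
All ingroup taxa share the derived state 'yes' for Character 1; it defines the ingroup but does not resolve relationships within it.
Character 2: derived state 'yes' in Ceratellus and Euryilis only — synapomorphy for {Ceratellus, Euryilis}.
Character 3: derived state 'yes' in Ceratellus, Euryilis, and Sclerellus only — synapomorphy for {Ceratellus, Euryilis, Sclerellus}.
Character 4: derived state 'yes' in Cyanina and Stenoma only — synapomorphy for {Cyanina, Stenoma}.
Most parsimonious ingroup topology: ((Sclerellus,(Ceratellus,Euryilis)),(Cyanina,Stenoma)).
Changes per character on this tree: Character 1: 1; Character 2: 1; Character 3: 1; Character 4: 1.
Total = 4.

4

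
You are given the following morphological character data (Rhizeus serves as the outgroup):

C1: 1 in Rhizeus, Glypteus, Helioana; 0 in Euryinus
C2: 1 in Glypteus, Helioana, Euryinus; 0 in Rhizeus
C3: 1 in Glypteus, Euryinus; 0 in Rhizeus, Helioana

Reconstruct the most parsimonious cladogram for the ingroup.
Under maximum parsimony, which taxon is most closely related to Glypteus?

Euryinus

Character polarity is set by the outgroup: the derived state is whichever differs from the outgroup's state, so for C1 the derived state is '0', and for the remaining characters it is '1'.
C1: derived state '0' in Euryinus only — an autapomorphy, so it tells us nothing about relationships among taxa.
C2 (derived state '1') is shared by all ingroup taxa — unites the whole ingroup.
C3: derived state '1' in Euryinus and Glypteus only — synapomorphy for {Euryinus, Glypteus}.
Most parsimonious ingroup topology: ((Glypteus,Euryinus),Helioana).
Glypteus and Euryinus form a cherry on this tree, so they are sister taxa.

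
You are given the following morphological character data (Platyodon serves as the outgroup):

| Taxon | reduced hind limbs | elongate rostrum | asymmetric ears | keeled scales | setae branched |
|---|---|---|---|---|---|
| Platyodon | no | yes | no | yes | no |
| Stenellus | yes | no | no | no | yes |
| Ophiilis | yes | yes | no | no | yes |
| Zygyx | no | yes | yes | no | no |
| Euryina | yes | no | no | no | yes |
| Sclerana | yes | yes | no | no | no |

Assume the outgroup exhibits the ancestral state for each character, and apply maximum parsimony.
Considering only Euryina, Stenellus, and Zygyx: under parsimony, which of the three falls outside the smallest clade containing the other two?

Character polarity is set by the outgroup: the derived state is whichever differs from the outgroup's state, so for elongate rostrum, keeled scales the derived state is 'no', and for the remaining characters it is 'yes'.
reduced hind limbs (derived state 'yes') is shared by Euryina, Ophiilis, Sclerana, and Stenellus — a synapomorphy uniting that clade.
elongate rostrum: derived state 'no' in Euryina and Stenellus only — synapomorphy for {Euryina, Stenellus}.
asymmetric ears: derived state 'yes' in Zygyx only — an autapomorphy, so it tells us nothing about relationships among taxa.
All ingroup taxa share the derived state 'no' for keeled scales; it defines the ingroup but does not resolve relationships within it.
setae branched: derived state 'yes' in Euryina, Ophiilis, and Stenellus only — synapomorphy for {Euryina, Ophiilis, Stenellus}.
Most parsimonious ingroup topology: ((((Stenellus,Euryina),Ophiilis),Sclerana),Zygyx).
Euryina and Stenellus share a more recent common ancestor with each other than either does with Zygyx, so Zygyx is the least closely related of the three.

Zygyx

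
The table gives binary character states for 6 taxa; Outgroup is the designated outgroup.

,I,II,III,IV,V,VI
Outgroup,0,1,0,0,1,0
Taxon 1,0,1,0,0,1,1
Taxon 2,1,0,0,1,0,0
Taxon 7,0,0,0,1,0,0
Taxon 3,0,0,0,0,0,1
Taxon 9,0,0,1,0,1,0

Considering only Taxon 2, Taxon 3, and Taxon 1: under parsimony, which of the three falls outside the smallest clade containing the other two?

Character polarity is set by the outgroup: the derived state is whichever differs from the outgroup's state, so for II, V the derived state is '0', and for the remaining characters it is '1'.
I (derived state '1') is unique to Taxon 2 (autapomorphy; uninformative for grouping).
Only Taxon 2, Taxon 3, Taxon 7, and Taxon 9 show the derived state '0' for II, supporting them as a clade.
III (derived state '1') is unique to Taxon 9 (autapomorphy; uninformative for grouping).
Only Taxon 2 and Taxon 7 show the derived state '1' for IV, supporting them as a clade.
Only Taxon 2, Taxon 3, and Taxon 7 show the derived state '0' for V, supporting them as a clade.
VI groups Taxon 1 and Taxon 3, which is incompatible with the clades supported by the remaining characters; treating it as convergent (homoplasy) costs fewer steps than any alternative tree.
Most parsimonious ingroup topology: (Taxon 1,(((Taxon 2,Taxon 7),Taxon 3),Taxon 9)).
Taxon 3 and Taxon 2 share a more recent common ancestor with each other than either does with Taxon 1, so Taxon 1 is the least closely related of the three.

Taxon 1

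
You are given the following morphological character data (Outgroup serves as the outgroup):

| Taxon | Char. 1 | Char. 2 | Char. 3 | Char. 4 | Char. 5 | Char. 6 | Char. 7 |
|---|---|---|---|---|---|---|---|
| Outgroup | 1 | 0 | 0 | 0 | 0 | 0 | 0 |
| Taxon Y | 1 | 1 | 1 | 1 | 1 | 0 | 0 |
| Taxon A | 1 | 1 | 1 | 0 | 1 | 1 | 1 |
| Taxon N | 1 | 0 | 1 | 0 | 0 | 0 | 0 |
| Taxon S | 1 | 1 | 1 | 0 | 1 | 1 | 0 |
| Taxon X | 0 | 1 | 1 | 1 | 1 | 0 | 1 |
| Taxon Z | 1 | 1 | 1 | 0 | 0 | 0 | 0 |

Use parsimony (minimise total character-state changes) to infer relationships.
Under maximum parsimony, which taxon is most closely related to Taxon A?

Taxon S

Character polarity is set by the outgroup: the derived state is whichever differs from the outgroup's state, so for Char. 1 the derived state is '0', and for the remaining characters it is '1'.
Char. 1 (derived state '0') is unique to Taxon X (autapomorphy; uninformative for grouping).
Char. 2 (derived state '1') is shared by Taxon A, Taxon S, Taxon X, Taxon Y, and Taxon Z — a synapomorphy uniting that clade.
Char. 3 (derived state '1') is shared by all ingroup taxa — unites the whole ingroup.
Char. 4 (derived state '1') is shared by Taxon X and Taxon Y — a synapomorphy uniting that clade.
Char. 5: derived state '1' in Taxon A, Taxon S, Taxon X, and Taxon Y only — synapomorphy for {Taxon A, Taxon S, Taxon X, Taxon Y}.
Char. 6 (derived state '1') is shared by Taxon A and Taxon S — a synapomorphy uniting that clade.
Char. 7 groups Taxon A and Taxon X, which is incompatible with the clades supported by the remaining characters; treating it as convergent (homoplasy) costs fewer steps than any alternative tree.
Most parsimonious ingroup topology: ((((Taxon Y,Taxon X),(Taxon A,Taxon S)),Taxon Z),Taxon N).
Taxon A and Taxon S form a cherry on this tree, so they are sister taxa.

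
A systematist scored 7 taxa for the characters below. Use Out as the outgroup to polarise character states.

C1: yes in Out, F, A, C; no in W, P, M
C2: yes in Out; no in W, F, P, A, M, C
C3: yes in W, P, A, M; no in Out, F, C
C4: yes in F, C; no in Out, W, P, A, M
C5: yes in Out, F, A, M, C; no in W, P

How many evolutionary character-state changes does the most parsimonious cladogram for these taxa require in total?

5

Character polarity is set by the outgroup: the derived state is whichever differs from the outgroup's state, so for C1, C2, C5 the derived state is 'no', and for the remaining characters it is 'yes'.
C1 (derived state 'no') is shared by M, P, and W — a synapomorphy uniting that clade.
C2 (derived state 'no') is shared by all ingroup taxa — unites the whole ingroup.
Only A, M, P, and W show the derived state 'yes' for C3, supporting them as a clade.
C4: derived state 'yes' in C and F only — synapomorphy for {C, F}.
Only P and W show the derived state 'no' for C5, supporting them as a clade.
Most parsimonious ingroup topology: ((((W,P),M),A),(F,C)).
Changes per character on this tree: C1: 1; C2: 1; C3: 1; C4: 1; C5: 1.
Total = 5.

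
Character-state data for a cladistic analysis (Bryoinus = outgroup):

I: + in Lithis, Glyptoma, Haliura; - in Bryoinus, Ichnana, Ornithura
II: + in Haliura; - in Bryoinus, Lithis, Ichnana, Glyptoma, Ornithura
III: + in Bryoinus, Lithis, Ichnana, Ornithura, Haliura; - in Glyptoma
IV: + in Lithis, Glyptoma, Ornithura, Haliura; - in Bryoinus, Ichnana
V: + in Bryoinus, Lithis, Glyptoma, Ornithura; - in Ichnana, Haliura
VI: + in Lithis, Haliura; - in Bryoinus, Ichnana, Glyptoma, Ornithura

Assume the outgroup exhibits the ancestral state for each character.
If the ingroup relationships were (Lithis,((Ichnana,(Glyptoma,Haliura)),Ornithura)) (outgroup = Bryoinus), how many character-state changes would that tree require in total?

10

Map each character onto (Lithis,((Ichnana,(Glyptoma,Haliura)),Ornithura)) (rooted by Bryoinus) and count the minimum state changes it requires (Fitch parsimony):
I: 2; II: 1; III: 1; IV: 2; V: 2; VI: 2.
Total tree length = 10.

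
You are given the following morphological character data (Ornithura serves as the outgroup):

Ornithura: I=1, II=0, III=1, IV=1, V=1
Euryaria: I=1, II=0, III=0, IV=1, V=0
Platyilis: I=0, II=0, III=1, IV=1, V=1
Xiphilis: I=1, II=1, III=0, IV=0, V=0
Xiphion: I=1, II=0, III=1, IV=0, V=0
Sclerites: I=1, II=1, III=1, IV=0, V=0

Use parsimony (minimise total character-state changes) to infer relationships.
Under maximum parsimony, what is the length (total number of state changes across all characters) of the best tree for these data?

Character polarity is set by the outgroup: the derived state is whichever differs from the outgroup's state, so for I, III, IV, V the derived state is '0', and for the remaining characters it is '1'.
I (derived state '0') is unique to Platyilis (autapomorphy; uninformative for grouping).
II (derived state '1') is shared by Sclerites and Xiphilis — a synapomorphy uniting that clade.
III groups Euryaria and Xiphilis, which is incompatible with the clades supported by the remaining characters; treating it as convergent (homoplasy) costs fewer steps than any alternative tree.
Only Sclerites, Xiphilis, and Xiphion show the derived state '0' for IV, supporting them as a clade.
V (derived state '0') is shared by Euryaria, Sclerites, Xiphilis, and Xiphion — a synapomorphy uniting that clade.
Most parsimonious ingroup topology: ((Euryaria,((Xiphilis,Sclerites),Xiphion)),Platyilis).
Changes per character on this tree: I: 1; II: 1; III: 2; IV: 1; V: 1.
Total = 6.

6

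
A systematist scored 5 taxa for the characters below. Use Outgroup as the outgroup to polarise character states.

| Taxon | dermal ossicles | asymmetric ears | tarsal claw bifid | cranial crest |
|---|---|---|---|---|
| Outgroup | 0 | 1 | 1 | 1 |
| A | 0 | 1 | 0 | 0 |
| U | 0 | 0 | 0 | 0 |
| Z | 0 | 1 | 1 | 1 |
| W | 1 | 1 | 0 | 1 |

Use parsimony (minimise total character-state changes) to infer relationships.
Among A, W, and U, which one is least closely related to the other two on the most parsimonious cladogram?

W

Character polarity is set by the outgroup: the derived state is whichever differs from the outgroup's state, so for asymmetric ears, tarsal claw bifid, cranial crest the derived state is '0', and for the remaining characters it is '1'.
dermal ossicles (derived state '1') is unique to W (autapomorphy; uninformative for grouping).
asymmetric ears (derived state '0') is unique to U (autapomorphy; uninformative for grouping).
Only A, U, and W show the derived state '0' for tarsal claw bifid, supporting them as a clade.
Only A and U show the derived state '0' for cranial crest, supporting them as a clade.
Most parsimonious ingroup topology: (((A,U),W),Z).
A and U share a more recent common ancestor with each other than either does with W, so W is the least closely related of the three.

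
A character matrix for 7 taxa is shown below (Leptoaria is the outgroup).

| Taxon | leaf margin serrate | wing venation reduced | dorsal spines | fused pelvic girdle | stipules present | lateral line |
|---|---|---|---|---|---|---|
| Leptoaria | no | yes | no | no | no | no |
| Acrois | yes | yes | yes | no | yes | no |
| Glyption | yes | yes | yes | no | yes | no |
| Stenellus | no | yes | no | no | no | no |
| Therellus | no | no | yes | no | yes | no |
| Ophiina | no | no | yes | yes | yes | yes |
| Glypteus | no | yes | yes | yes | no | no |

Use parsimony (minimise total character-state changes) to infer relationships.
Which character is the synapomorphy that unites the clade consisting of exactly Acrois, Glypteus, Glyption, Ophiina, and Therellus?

Character polarity is set by the outgroup: the derived state is whichever differs from the outgroup's state, so for wing venation reduced the derived state is 'no', and for the remaining characters it is 'yes'.
leaf margin serrate: derived state 'yes' in Acrois and Glyption only — synapomorphy for {Acrois, Glyption}.
wing venation reduced: derived state 'no' in Ophiina and Therellus only — synapomorphy for {Ophiina, Therellus}.
dorsal spines (derived state 'yes') is shared by Acrois, Glypteus, Glyption, Ophiina, and Therellus — a synapomorphy uniting that clade.
fused pelvic girdle (state 'yes') occurs in Glypteus and Ophiina but conflicts with the nesting implied by the other characters — most parsimoniously interpreted as homoplasy.
stipules present: derived state 'yes' in Acrois, Glyption, Ophiina, and Therellus only — synapomorphy for {Acrois, Glyption, Ophiina, Therellus}.
lateral line: derived state 'yes' in Ophiina only — an autapomorphy, so it tells us nothing about relationships among taxa.
Most parsimonious ingroup topology: ((((Acrois,Glyption),(Therellus,Ophiina)),Glypteus),Stenellus).
The clade {Acrois, Glypteus, Glyption, Ophiina, Therellus} is supported by dorsal spines: its derived state 'yes' occurs in exactly those taxa and in no other taxon (including the outgroup).

dorsal spines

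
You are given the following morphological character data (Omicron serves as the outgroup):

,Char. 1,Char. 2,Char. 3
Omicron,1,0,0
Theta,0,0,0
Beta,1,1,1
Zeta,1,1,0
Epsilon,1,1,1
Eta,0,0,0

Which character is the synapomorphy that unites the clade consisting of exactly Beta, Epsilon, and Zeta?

Character polarity is set by the outgroup: the derived state is whichever differs from the outgroup's state, so for Char. 1 the derived state is '0', and for the remaining characters it is '1'.
Only Eta and Theta show the derived state '0' for Char. 1, supporting them as a clade.
Char. 2 (derived state '1') is shared by Beta, Epsilon, and Zeta — a synapomorphy uniting that clade.
Char. 3 (derived state '1') is shared by Beta and Epsilon — a synapomorphy uniting that clade.
Most parsimonious ingroup topology: ((Theta,Eta),((Beta,Epsilon),Zeta)).
The clade {Beta, Epsilon, Zeta} is supported by Char. 2: its derived state '1' occurs in exactly those taxa and in no other taxon (including the outgroup).

Char. 2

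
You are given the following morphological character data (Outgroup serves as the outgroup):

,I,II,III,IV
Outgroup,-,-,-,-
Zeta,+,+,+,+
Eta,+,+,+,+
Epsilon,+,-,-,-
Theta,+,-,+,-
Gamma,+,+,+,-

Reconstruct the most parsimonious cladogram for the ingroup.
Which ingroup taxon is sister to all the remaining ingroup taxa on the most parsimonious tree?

Epsilon

The outgroup has state '-' for every character, so '+' is the derived state throughout.
I (derived state '+') is shared by all ingroup taxa — unites the whole ingroup.
II: derived state '+' in Eta, Gamma, and Zeta only — synapomorphy for {Eta, Gamma, Zeta}.
III (derived state '+') is shared by Eta, Gamma, Theta, and Zeta — a synapomorphy uniting that clade.
IV: derived state '+' in Eta and Zeta only — synapomorphy for {Eta, Zeta}.
Most parsimonious ingroup topology: ((((Zeta,Eta),Gamma),Theta),Epsilon).
Epsilon is sister to the clade containing all other ingroup taxa, so it is the earliest-diverging (most basal) ingroup lineage.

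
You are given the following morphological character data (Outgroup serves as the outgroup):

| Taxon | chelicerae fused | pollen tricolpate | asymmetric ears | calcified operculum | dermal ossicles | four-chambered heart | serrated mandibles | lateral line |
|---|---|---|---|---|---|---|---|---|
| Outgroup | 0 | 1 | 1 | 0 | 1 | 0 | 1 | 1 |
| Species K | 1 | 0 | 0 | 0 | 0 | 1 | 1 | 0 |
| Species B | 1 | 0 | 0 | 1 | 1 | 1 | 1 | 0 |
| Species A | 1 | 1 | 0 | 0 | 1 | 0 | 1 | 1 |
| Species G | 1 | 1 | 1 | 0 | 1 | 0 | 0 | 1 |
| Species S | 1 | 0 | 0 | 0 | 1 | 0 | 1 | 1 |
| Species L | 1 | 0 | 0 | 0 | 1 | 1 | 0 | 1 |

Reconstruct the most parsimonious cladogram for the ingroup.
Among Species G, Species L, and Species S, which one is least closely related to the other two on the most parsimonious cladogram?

Species G

Character polarity is set by the outgroup: the derived state is whichever differs from the outgroup's state, so for pollen tricolpate, asymmetric ears, dermal ossicles, serrated mandibles, lateral line the derived state is '0', and for the remaining characters it is '1'.
chelicerae fused (derived state '1') is shared by all ingroup taxa — unites the whole ingroup.
pollen tricolpate: derived state '0' in Species B, Species K, Species L, and Species S only — synapomorphy for {Species B, Species K, Species L, Species S}.
Only Species A, Species B, Species K, Species L, and Species S show the derived state '0' for asymmetric ears, supporting them as a clade.
calcified operculum: derived state '1' in Species B only — an autapomorphy, so it tells us nothing about relationships among taxa.
dermal ossicles (derived state '0') is unique to Species K (autapomorphy; uninformative for grouping).
Only Species B, Species K, and Species L show the derived state '1' for four-chambered heart, supporting them as a clade.
serrated mandibles (state '0') occurs in Species G and Species L but conflicts with the nesting implied by the other characters — most parsimoniously interpreted as homoplasy.
lateral line (derived state '0') is shared by Species B and Species K — a synapomorphy uniting that clade.
Most parsimonious ingroup topology: (((((Species K,Species B),Species L),Species S),Species A),Species G).
Species L and Species S share a more recent common ancestor with each other than either does with Species G, so Species G is the least closely related of the three.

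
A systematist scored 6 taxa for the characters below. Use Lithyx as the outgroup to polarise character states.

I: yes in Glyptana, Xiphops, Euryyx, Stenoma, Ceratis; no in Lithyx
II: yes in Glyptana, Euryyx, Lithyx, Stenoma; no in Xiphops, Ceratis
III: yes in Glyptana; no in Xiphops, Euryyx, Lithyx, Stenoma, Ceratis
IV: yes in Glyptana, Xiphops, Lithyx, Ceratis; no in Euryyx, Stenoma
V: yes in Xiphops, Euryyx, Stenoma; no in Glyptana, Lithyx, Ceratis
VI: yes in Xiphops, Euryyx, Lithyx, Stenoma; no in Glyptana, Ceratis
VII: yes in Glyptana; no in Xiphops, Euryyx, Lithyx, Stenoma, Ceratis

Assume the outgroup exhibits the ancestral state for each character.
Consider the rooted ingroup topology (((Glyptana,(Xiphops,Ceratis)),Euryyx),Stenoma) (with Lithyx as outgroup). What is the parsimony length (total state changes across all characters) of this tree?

11

Map each character onto (((Glyptana,(Xiphops,Ceratis)),Euryyx),Stenoma) (rooted by Lithyx) and count the minimum state changes it requires (Fitch parsimony):
I: 1; II: 1; III: 1; IV: 2; V: 3; VI: 2; VII: 1.
Total tree length = 11.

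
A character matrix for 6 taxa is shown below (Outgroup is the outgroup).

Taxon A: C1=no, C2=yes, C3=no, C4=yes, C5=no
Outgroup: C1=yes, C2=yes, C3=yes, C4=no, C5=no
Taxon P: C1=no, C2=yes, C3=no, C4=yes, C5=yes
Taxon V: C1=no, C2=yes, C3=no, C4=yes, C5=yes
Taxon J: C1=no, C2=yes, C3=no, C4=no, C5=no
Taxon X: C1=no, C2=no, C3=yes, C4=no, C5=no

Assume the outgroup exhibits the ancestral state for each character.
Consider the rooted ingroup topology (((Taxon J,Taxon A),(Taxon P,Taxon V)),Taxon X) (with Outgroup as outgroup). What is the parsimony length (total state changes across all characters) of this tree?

6

Map each character onto (((Taxon J,Taxon A),(Taxon P,Taxon V)),Taxon X) (rooted by Outgroup) and count the minimum state changes it requires (Fitch parsimony):
C1: 1; C2: 1; C3: 1; C4: 2; C5: 1.
Total tree length = 6.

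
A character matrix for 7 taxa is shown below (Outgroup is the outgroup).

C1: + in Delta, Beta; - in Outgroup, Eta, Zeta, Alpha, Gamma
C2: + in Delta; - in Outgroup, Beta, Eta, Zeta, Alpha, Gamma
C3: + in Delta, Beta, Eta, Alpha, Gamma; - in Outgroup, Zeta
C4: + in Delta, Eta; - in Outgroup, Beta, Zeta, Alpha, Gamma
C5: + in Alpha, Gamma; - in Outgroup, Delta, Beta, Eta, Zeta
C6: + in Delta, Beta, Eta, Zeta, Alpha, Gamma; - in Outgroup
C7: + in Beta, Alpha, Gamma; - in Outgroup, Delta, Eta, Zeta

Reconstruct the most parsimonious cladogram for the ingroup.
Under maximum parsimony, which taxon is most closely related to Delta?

Eta

The outgroup has state '-' for every character, so '+' is the derived state throughout.
C1 (state '+') occurs in Beta and Delta but conflicts with the nesting implied by the other characters — most parsimoniously interpreted as homoplasy.
C2: derived state '+' in Delta only — an autapomorphy, so it tells us nothing about relationships among taxa.
C3 (derived state '+') is shared by Alpha, Beta, Delta, Eta, and Gamma — a synapomorphy uniting that clade.
C4 (derived state '+') is shared by Delta and Eta — a synapomorphy uniting that clade.
C5 (derived state '+') is shared by Alpha and Gamma — a synapomorphy uniting that clade.
C6 (derived state '+') is shared by all ingroup taxa — unites the whole ingroup.
C7: derived state '+' in Alpha, Beta, and Gamma only — synapomorphy for {Alpha, Beta, Gamma}.
Most parsimonious ingroup topology: (((Delta,Eta),(Beta,(Alpha,Gamma))),Zeta).
Delta and Eta form a cherry on this tree, so they are sister taxa.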